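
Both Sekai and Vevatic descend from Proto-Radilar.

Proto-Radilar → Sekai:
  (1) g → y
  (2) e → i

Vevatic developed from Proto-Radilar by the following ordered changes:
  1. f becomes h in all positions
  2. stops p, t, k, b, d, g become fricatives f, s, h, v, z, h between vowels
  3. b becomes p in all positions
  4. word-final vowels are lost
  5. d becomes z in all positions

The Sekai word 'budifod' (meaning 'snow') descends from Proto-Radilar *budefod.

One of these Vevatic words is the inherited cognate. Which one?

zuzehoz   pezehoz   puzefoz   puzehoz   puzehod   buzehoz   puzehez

Vevatic: start from *budefod.
  rule 1 (unconditioned shift): budefod → budehod
  rule 2 (intervocalic lenition): budehod → buzehod
  rule 3 (unconditioned shift): buzehod → puzehod
  rule 4: no change — puzehod
  rule 5 (unconditioned shift): puzehod → puzehoz
  ⇒ Vevatic puzehoz
Among the options, 'puzehoz' alone shows every Vevatic change applied in order.

puzehoz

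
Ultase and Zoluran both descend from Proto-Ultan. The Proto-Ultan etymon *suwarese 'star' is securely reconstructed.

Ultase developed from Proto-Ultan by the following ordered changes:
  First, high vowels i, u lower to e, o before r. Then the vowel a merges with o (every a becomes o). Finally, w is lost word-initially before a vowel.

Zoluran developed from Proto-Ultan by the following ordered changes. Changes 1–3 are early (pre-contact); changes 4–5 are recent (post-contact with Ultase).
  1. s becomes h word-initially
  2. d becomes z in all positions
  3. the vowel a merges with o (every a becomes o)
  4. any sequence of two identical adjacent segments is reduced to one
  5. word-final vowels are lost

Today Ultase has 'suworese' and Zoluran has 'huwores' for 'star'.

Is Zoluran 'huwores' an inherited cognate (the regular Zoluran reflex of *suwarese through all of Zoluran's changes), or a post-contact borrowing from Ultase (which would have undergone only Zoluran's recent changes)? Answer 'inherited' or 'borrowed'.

inherited

If inherited, *suwarese would pass through all of Zoluran's changes:
Zoluran: *suwarese
  suwarese → huwarese   [debuccalisation]
  huwarese (rule 2 does not apply)
  huwarese → huworese   [vowel merger]
  huworese (rule 4 does not apply)
  huworese → huwores   [apocope]
  giving Zoluran huwores.
If borrowed from Ultase 'suworese' after the early changes, it would undergo only the recent ones:
  rule 4 (degemination): no change (suworese)
  rule 5 (apocope): suworese → suwores
  ⇒ as a loan: suwores
Zoluran 'huwores' matches the inherited outcome exactly, so it is an inherited cognate, not a loan.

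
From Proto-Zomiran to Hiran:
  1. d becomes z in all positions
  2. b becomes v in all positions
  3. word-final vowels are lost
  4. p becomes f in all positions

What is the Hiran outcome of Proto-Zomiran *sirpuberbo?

sirfuverv

Hiran: *sirpuberbo > sirpuvervo > sirpuverv > sirfuverv  (by unconditioned shift, apocope, unconditioned shift)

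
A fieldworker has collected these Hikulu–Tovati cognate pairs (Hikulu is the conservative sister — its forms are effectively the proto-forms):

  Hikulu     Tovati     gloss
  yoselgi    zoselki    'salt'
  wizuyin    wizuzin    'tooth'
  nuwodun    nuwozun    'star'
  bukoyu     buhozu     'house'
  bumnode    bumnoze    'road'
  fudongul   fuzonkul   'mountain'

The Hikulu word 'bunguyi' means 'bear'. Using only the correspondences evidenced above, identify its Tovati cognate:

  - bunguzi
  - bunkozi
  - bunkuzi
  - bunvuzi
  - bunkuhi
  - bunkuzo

fudongul ~ fuzonkul — Hikulu g corresponds to Tovati k after a consonant, before a back vowel.
wizuyin ~ wizuzin — Hikulu y corresponds to Tovati z between vowels (before a front vowel).
Applying these to Hikulu 'bunguyi':
  bunguyi → bunkuyi   (g→k after a consonant, before a back vowel)
  bunkuyi → bunkuzi   (y→z between vowels (before a front vowel))
So the Tovati cognate is 'bunkuzi'.

bunkuzi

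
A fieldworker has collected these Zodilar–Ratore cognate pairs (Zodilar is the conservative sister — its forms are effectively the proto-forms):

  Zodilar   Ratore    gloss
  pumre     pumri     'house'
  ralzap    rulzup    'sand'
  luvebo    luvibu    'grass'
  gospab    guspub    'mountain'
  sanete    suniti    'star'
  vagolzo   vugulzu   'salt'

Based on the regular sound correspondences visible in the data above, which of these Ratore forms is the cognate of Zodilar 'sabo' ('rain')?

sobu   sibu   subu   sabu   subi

gospab ~ guspub — Zodilar a corresponds to Ratore u after a consonant, before a labial obstruent.
luvebo ~ luvibu, vagolzo ~ vugulzu — Zodilar o corresponds to Ratore u word-finally.
Applying these to Zodilar 'sabo':
  sabo → subo   (a→u after a consonant, before a labial obstruent)
  subo → subu   (o→u word-finally)
So the Ratore cognate is 'subu'.

subu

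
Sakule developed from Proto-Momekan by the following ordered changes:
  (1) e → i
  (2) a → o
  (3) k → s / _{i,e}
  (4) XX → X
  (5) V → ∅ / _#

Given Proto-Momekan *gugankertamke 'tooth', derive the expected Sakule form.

gugonsirtoms

Sakule: *gugankertamke
  gugankertamke → gugankirtamki   [vowel merger]
  gugankirtamki → gugonkirtomki   [vowel merger]
  gugonkirtomki → gugonsirtomsi   [palatalisation]
  gugonsirtomsi (rule 4 does not apply)
  gugonsirtomsi → gugonsirtoms   [apocope]
  giving Sakule gugonsirtoms.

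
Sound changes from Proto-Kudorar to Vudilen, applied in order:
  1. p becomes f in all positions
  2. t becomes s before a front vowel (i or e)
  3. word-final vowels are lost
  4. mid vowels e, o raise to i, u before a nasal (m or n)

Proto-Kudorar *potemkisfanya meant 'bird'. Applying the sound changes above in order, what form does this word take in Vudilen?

Vudilen: *potemkisfanya
  potemkisfanya → fotemkisfanya   [unconditioned shift]
  fotemkisfanya → fosemkisfanya   [palatalisation]
  fosemkisfanya → fosemkisfany   [apocope]
  fosemkisfany → fosimkisfany   [pre-nasal raising]
  giving Vudilen fosimkisfany.

fosimkisfany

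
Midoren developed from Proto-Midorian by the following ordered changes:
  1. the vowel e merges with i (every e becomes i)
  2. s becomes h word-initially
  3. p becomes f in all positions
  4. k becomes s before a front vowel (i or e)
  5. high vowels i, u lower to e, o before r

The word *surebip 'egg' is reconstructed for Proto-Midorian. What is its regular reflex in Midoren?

Midoren: start from *surebip.
  rule 1 (vowel merger): surebip → suribip
  rule 2 (debuccalisation): suribip → huribip
  rule 3 (unconditioned shift): huribip → huribif
  rule 4: no change — huribif
  rule 5 (pre-rhotic lowering): huribif → horibif
  ⇒ Midoren horibif

horibif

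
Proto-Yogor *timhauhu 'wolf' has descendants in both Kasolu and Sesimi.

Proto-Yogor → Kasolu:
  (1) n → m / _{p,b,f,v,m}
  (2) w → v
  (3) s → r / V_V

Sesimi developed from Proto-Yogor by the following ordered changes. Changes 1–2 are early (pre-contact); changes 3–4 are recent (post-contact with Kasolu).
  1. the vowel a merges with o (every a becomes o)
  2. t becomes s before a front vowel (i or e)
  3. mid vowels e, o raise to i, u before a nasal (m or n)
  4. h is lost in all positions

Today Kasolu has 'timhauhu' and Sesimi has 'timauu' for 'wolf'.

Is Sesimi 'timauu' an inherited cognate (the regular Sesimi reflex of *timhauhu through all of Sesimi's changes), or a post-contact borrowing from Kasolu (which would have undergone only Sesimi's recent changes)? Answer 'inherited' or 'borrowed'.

If inherited, *timhauhu would pass through all of Sesimi's changes:
Sesimi: start from *timhauhu.
  rule 1 (vowel merger): timhauhu → timhouhu
  rule 2 (palatalisation): timhouhu → simhouhu
  rule 3: no change — simhouhu
  rule 4 (h-loss): simhouhu → simouu
  ⇒ Sesimi simouu
If borrowed from Kasolu 'timhauhu' after the early changes, it would undergo only the recent ones:
  rule 3 (pre-nasal raising): no change (timhauhu)
  rule 4 (h-loss): timhauhu → timauu
  ⇒ as a loan: timauu
Sesimi 'timauu' matches the loan outcome 'timauu', not the inherited 'simouu' — it skipped the early Sesimi changes, so it was borrowed from Kasolu.

borrowed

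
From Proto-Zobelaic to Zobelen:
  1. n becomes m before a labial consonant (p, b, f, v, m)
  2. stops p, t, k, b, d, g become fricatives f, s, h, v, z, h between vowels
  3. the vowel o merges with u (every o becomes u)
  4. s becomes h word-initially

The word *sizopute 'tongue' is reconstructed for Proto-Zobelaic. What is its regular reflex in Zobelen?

hizufuse

Zobelen: start from *sizopute.
  rule 1: no change — sizopute
  rule 2 (intervocalic lenition): sizopute → sizofuse
  rule 3 (vowel merger): sizofuse → sizufuse
  rule 4 (debuccalisation): sizufuse → hizufuse
  ⇒ Zobelen hizufuse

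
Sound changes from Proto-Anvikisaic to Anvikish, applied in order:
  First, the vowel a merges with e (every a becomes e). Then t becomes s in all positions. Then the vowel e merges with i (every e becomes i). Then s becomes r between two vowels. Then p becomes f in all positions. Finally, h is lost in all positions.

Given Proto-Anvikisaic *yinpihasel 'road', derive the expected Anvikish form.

Anvikish: *yinpihasel > yinpihesel > yinpihisil > yinpihiril > yinfihiril > yinfiiril  (by vowel merger, vowel merger, rhotacism, unconditioned shift, h-loss)

yinfiiril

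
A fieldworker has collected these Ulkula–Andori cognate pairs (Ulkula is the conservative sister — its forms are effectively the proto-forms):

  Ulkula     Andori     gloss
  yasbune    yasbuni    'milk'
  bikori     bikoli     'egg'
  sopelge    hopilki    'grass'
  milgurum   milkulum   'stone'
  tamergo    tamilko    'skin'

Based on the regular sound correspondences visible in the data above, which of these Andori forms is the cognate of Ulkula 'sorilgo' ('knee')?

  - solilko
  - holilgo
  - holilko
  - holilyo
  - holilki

holilko

sopelge ~ hopilki — Ulkula s corresponds to Andori h word-initially before a back vowel.
bikori ~ bikoli — Ulkula r corresponds to Andori l between vowels (before a front vowel).
tamergo ~ tamilko — Ulkula g corresponds to Andori k after a consonant, before a back vowel.
Applying these to Ulkula 'sorilgo':
  sorilgo → horilgo   (s→h word-initially before a back vowel)
  horilgo → holilgo   (r→l between vowels (before a front vowel))
  holilgo → holilko   (g→k after a consonant, before a back vowel)
So the Andori cognate is 'holilko'.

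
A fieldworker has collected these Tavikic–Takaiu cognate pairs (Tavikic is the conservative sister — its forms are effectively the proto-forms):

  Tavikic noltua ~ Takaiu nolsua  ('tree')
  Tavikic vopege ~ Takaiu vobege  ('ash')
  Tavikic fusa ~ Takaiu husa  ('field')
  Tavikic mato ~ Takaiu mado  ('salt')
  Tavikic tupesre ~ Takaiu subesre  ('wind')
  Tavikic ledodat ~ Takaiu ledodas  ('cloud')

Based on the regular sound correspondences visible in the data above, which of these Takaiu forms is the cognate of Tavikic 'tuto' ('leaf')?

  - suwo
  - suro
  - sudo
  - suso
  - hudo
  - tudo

sudo

tupesre ~ subesre — Tavikic t corresponds to Takaiu s word-initially before a back vowel.
mato ~ mado — Tavikic t corresponds to Takaiu d between vowels (before a back vowel).
Applying these to Tavikic 'tuto':
  tuto → suto   (t→s word-initially before a back vowel)
  suto → sudo   (t→d between vowels (before a back vowel))
So the Takaiu cognate is 'sudo'.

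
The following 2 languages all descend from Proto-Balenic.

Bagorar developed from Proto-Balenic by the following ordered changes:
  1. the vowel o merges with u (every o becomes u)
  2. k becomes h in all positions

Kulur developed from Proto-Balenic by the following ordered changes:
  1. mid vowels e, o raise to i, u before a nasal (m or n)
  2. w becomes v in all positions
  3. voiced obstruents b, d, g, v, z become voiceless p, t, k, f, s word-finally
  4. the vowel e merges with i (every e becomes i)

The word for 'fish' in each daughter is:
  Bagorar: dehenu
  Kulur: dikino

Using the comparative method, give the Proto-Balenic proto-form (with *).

Position 2: Bagorar has e, Kulur has i. Bagorar preserves e here (none of its changes turn any other segment into e), so the proto-segment is *e.
Position 4: Bagorar has e, Kulur has i. Bagorar preserves e here (none of its changes turn any other segment into e), so the proto-segment is *e.
This points to *dekeno. Verify forward in each daughter:
Bagorar: start from *dekeno.
  rule 1 (vowel merger): dekeno → dekenu
  rule 2 (unconditioned shift): dekenu → dehenu
  ⇒ Bagorar dehenu
Kulur: *dekeno > dekino > dikino  (by pre-nasal raising, vowel merger)
Only *dekeno yields all of Bagorar dehenu, Kulur dikino.

*dekeno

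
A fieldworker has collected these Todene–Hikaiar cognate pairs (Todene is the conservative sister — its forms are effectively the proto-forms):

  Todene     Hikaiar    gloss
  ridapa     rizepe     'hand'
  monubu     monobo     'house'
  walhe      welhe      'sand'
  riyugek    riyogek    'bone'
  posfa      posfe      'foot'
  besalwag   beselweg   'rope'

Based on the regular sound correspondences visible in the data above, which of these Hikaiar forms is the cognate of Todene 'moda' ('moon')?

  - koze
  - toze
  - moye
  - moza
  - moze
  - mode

ridapa ~ rizepe — Todene d corresponds to Hikaiar z between vowels (before a back vowel).
ridapa ~ rizepe, posfa ~ posfe — Todene a corresponds to Hikaiar e word-finally.
Applying these to Todene 'moda':
  moda → moza   (d→z between vowels (before a back vowel))
  moza → moze   (a→e word-finally)
So the Hikaiar cognate is 'moze'.

moze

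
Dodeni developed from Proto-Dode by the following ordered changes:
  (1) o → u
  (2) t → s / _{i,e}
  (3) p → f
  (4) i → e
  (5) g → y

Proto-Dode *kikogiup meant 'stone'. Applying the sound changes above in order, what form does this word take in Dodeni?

Dodeni: *kikogiup > kikugiup > kikugiuf > kekugeuf > kekuyeuf  (by vowel merger, unconditioned shift, vowel merger, unconditioned shift)

kekuyeuf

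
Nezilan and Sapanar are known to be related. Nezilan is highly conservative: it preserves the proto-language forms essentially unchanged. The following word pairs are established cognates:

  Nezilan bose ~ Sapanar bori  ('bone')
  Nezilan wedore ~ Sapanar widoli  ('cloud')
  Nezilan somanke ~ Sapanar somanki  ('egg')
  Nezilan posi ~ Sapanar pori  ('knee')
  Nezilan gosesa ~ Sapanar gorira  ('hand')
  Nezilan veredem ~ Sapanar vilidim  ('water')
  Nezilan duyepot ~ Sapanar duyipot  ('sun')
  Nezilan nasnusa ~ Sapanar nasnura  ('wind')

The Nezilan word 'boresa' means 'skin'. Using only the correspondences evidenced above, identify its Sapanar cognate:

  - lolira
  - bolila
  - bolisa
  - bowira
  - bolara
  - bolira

bolira

wedore ~ widoli, veredem ~ vilidim — Nezilan r corresponds to Sapanar l between vowels (before a front vowel).
wedore ~ widoli, gosesa ~ gorira — Nezilan e corresponds to Sapanar i after a consonant, before a consonant other than r, m, n, p, b, f, v.
gosesa ~ gorira, nasnusa ~ nasnura — Nezilan s corresponds to Sapanar r between vowels (before a back vowel).
Applying these to Nezilan 'boresa':
  boresa → bolesa   (r→l between vowels (before a front vowel))
  bolesa → bolisa   (e→i after a consonant, before a consonant other than r, m, n, p, b, f, v)
  bolisa → bolira   (s→r between vowels (before a back vowel))
So the Sapanar cognate is 'bolira'.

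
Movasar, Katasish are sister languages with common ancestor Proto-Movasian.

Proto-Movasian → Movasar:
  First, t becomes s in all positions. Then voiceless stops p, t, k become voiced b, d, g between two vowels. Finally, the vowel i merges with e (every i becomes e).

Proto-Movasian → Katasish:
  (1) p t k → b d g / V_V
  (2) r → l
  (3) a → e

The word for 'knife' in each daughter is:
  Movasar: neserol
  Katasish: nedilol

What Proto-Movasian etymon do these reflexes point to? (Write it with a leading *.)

*netirol

Position 3: Movasar has s, Katasish has d. Taking the neighbouring segments as reconstructed: Movasar s could go back to *t or *s; Katasish d could go back to *t or *d — the one source consistent with every daughter is *t.
Position 5: Movasar has r, Katasish has l. Movasar preserves r here (none of its changes turn any other segment into r), so the proto-segment is *r.
Position 4: Movasar has e, Katasish has i. Katasish preserves i here (none of its changes turn any other segment into i), so the proto-segment is *i.
Continuing position by position gives *netirol; check it forward:
Movasar: *netirol
  netirol → nesirol   [unconditioned shift]
  nesirol (rule 2 does not apply)
  nesirol → neserol   [vowel merger]
  giving Movasar neserol.
Katasish: *netirol > nedirol > nedilol  (by intervocalic voicing, unconditioned shift)
No other proto-form is consistent with every reflex, so the reconstruction is *netirol.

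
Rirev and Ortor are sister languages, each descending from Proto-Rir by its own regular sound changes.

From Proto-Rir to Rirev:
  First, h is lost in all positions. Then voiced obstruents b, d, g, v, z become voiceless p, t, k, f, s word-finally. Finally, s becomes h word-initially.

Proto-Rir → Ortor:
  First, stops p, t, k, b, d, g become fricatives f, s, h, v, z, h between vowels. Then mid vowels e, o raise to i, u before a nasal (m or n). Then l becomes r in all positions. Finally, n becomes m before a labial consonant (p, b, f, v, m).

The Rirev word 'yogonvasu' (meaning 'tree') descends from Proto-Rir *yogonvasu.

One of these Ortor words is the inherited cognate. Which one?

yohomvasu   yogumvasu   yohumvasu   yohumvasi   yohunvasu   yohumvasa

Ortor: *yogonvasu > yohonvasu > yohunvasu > yohumvasu  (by intervocalic lenition, pre-nasal raising, nasal place assimilation)
Among the options, 'yohumvasu' alone shows every Ortor change applied in order.

yohumvasu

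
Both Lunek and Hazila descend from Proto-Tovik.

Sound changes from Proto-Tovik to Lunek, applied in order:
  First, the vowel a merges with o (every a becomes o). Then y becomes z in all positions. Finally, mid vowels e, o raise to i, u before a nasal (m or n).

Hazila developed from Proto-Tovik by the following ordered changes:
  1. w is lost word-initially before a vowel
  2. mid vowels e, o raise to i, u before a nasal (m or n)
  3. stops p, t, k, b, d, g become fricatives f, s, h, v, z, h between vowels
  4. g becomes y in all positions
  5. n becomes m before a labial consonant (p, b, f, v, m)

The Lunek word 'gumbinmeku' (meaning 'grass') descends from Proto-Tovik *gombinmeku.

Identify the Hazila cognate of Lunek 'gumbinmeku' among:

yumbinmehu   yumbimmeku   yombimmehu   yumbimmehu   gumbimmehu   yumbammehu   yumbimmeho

yumbimmehu

Hazila: *gombinmeku > gumbinmeku > gumbinmehu > yumbinmehu > yumbimmehu  (by pre-nasal raising, intervocalic lenition, unconditioned shift, nasal place assimilation)
Only 'yumbimmehu' matches the regular Hazila development of *gombinmeku.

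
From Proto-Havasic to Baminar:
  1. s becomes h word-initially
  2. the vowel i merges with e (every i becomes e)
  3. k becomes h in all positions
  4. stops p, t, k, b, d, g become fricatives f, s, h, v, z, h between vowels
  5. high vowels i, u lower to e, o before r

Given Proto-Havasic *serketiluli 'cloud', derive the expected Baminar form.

Baminar: *serketiluli
  serketiluli → herketiluli   [debuccalisation]
  herketiluli → herketelule   [vowel merger]
  herketelule → herhetelule   [unconditioned shift]
  herhetelule → herheselule   [intervocalic lenition]
  herheselule (rule 5 does not apply)
  giving Baminar herheselule.

herheselule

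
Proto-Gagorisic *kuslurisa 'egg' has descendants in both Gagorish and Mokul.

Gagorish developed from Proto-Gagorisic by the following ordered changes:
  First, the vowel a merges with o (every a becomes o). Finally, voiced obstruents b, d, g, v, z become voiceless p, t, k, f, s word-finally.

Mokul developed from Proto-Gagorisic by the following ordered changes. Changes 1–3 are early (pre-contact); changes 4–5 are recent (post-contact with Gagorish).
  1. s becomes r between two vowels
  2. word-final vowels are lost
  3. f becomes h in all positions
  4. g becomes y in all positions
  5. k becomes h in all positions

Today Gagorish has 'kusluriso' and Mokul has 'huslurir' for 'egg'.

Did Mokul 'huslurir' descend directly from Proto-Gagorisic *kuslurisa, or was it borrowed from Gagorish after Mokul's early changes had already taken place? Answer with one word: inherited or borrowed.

If inherited, *kuslurisa would pass through all of Mokul's changes:
Mokul: *kuslurisa
  kuslurisa → kuslurira   [rhotacism]
  kuslurira → kuslurir   [apocope]
  kuslurir (rule 3 does not apply)
  kuslurir (rule 4 does not apply)
  kuslurir → huslurir   [unconditioned shift]
  giving Mokul huslurir.
If borrowed from Gagorish 'kusluriso' after the early changes, it would undergo only the recent ones:
  rule 4 (unconditioned shift): no change (kusluriso)
  rule 5 (unconditioned shift): kusluriso → husluriso
  ⇒ as a loan: husluriso
Mokul 'huslurir' matches the inherited outcome exactly, so it is an inherited cognate, not a loan.

inherited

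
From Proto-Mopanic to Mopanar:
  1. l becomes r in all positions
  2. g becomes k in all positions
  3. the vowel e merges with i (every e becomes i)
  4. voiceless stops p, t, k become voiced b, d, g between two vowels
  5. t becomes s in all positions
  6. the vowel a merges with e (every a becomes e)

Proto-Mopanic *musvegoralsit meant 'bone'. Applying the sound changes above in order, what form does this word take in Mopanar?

Mopanar: start from *musvegoralsit.
  rule 1 (unconditioned shift): musvegoralsit → musvegorarsit
  rule 2 (unconditioned shift): musvegorarsit → musvekorarsit
  rule 3 (vowel merger): musvekorarsit → musvikorarsit
  rule 4 (intervocalic voicing): musvikorarsit → musvigorarsit
  rule 5 (unconditioned shift): musvigorarsit → musvigorarsis
  rule 6 (vowel merger): musvigorarsis → musvigorersis
  ⇒ Mopanar musvigorersis

musvigorersis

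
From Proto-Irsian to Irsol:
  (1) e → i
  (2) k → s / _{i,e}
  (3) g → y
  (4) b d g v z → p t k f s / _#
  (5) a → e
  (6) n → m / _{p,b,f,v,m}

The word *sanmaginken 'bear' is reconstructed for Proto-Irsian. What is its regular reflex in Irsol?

Irsol: *sanmaginken
  sanmaginken → sanmaginkin   [vowel merger]
  sanmaginkin → sanmaginsin   [palatalisation]
  sanmaginsin → sanmayinsin   [unconditioned shift]
  sanmayinsin (rule 4 does not apply)
  sanmayinsin → senmeyinsin   [vowel merger]
  senmeyinsin → semmeyinsin   [nasal place assimilation]
  giving Irsol semmeyinsin.

semmeyinsin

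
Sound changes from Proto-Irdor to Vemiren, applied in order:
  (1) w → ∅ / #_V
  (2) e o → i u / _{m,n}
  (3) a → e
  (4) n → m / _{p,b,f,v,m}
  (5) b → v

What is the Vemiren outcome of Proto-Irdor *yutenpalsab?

yutimpelsev

Vemiren: start from *yutenpalsab.
  rule 1: no change — yutenpalsab
  rule 2 (pre-nasal raising): yutenpalsab → yutinpalsab
  rule 3 (vowel merger): yutinpalsab → yutinpelseb
  rule 4 (nasal place assimilation): yutinpelseb → yutimpelseb
  rule 5 (unconditioned shift): yutimpelseb → yutimpelsev
  ⇒ Vemiren yutimpelsev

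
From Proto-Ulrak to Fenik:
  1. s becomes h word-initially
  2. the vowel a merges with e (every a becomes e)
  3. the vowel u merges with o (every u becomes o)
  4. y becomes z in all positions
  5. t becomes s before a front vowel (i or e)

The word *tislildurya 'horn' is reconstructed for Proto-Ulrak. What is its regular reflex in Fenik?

sislildorze

Fenik: *tislildurya > tislildurye > tislildorye > tislildorze > sislildorze  (by vowel merger, vowel merger, unconditioned shift, palatalisation)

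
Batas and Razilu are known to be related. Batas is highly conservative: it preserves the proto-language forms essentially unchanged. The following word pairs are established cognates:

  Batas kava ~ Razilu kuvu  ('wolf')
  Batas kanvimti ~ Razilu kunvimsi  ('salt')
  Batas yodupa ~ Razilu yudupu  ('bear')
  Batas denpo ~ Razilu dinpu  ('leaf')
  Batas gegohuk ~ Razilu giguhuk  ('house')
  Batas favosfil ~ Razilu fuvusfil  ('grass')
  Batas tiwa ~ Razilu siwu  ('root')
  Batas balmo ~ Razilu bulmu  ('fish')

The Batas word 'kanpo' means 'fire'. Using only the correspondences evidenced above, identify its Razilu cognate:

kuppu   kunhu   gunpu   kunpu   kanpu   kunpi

kanvimti ~ kunvimsi — Batas a corresponds to Razilu u after a consonant, before a nasal.
denpo ~ dinpu, balmo ~ bulmu — Batas o corresponds to Razilu u word-finally.
Applying these to Batas 'kanpo':
  kanpo → kunpo   (a→u after a consonant, before a nasal)
  kunpo → kunpu   (o→u word-finally)
So the Razilu cognate is 'kunpu'.

kunpu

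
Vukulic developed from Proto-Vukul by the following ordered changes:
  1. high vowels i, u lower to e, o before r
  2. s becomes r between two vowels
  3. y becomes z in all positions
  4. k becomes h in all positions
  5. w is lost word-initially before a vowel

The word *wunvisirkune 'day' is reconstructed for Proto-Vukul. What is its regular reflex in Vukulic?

Vukulic: *wunvisirkune > wunviserkune > wunvirerkune > wunvirerhune > unvirerhune  (by pre-rhotic lowering, rhotacism, unconditioned shift, glide loss)

unvirerhune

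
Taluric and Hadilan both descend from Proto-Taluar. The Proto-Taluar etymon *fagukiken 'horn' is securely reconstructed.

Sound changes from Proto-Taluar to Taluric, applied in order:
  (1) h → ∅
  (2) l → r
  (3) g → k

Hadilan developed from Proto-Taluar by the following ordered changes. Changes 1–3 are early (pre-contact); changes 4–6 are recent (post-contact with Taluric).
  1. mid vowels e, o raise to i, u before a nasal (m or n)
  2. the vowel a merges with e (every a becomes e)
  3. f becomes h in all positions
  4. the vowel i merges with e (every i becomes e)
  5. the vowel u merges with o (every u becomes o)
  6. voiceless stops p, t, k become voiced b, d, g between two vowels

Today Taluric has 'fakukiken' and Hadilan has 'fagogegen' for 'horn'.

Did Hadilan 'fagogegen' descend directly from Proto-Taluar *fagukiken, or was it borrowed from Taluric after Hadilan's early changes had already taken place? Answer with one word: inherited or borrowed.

If inherited, *fagukiken would pass through all of Hadilan's changes:
Hadilan: *fagukiken
  fagukiken → fagukikin   [pre-nasal raising]
  fagukikin → fegukikin   [vowel merger]
  fegukikin → hegukikin   [unconditioned shift]
  hegukikin → hegukeken   [vowel merger]
  hegukeken → hegokeken   [vowel merger]
  hegokeken → hegogegen   [intervocalic voicing]
  giving Hadilan hegogegen.
If borrowed from Taluric 'fakukiken' after the early changes, it would undergo only the recent ones:
  rule 4 (vowel merger): fakukiken → fakukeken
  rule 5 (vowel merger): fakukeken → fakokeken
  rule 6 (intervocalic voicing): fakokeken → fagogegen
  ⇒ as a loan: fagogegen
Hadilan 'fagogegen' matches the loan outcome 'fagogegen', not the inherited 'hegogegen' — it skipped the early Hadilan changes, so it was borrowed from Taluric.

borrowed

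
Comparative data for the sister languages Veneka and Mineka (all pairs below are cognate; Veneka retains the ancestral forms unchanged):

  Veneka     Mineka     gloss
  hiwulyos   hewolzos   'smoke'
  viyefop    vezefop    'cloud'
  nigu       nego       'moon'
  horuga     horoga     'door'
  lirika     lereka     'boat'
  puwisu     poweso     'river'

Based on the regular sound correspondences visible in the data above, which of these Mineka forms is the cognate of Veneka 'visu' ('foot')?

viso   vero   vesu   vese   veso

hiwulyos ~ hewolzos, viyefop ~ vezefop — Veneka i corresponds to Mineka e after a consonant, before a consonant other than r, m, n, p, b, f, v.
nigu ~ nego, puwisu ~ poweso — Veneka u corresponds to Mineka o word-finally.
Applying these to Veneka 'visu':
  visu → vesu   (i→e after a consonant, before a consonant other than r, m, n, p, b, f, v)
  vesu → veso   (u→o word-finally)
So the Mineka cognate is 'veso'.

veso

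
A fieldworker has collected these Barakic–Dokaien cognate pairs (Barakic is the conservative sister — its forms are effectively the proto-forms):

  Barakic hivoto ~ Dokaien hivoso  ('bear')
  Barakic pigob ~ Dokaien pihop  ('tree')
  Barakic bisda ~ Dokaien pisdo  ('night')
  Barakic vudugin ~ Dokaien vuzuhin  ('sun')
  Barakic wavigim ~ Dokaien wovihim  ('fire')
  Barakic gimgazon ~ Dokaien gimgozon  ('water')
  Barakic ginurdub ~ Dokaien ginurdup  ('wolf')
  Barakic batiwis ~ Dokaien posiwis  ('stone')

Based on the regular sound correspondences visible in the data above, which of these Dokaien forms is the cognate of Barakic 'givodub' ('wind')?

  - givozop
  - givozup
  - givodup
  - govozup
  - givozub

givozup

vudugin ~ vuzuhin — Barakic d corresponds to Dokaien z between vowels (before a back vowel).
pigob ~ pihop, ginurdub ~ ginurdup — Barakic b corresponds to Dokaien p word-finally.
Applying these to Barakic 'givodub':
  givodub → givozub   (d→z between vowels (before a back vowel))
  givozub → givozup   (b→p word-finally)
So the Dokaien cognate is 'givozup'.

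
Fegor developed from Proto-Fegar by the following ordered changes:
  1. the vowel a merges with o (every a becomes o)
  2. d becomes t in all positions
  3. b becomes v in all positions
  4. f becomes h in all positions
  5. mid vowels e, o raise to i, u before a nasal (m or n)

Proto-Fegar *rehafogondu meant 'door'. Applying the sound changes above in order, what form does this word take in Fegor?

rehohoguntu

Fegor: *rehafogondu > rehofogondu > rehofogontu > rehohogontu > rehohoguntu  (by vowel merger, unconditioned shift, unconditioned shift, pre-nasal raising)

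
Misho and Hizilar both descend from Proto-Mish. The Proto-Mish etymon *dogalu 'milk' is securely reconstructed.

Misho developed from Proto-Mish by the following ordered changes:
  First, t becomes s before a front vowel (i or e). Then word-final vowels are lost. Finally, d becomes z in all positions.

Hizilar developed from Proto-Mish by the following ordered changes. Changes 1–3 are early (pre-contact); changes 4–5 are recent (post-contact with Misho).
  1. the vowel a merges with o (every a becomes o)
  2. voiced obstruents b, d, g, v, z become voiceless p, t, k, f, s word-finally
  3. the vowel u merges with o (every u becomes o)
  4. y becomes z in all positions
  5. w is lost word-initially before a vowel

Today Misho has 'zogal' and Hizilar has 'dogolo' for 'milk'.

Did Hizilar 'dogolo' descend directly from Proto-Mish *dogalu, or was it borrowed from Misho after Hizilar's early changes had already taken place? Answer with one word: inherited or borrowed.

If inherited, *dogalu would pass through all of Hizilar's changes:
Hizilar: start from *dogalu.
  rule 1 (vowel merger): dogalu → dogolu
  rule 2: no change — dogolu
  rule 3 (vowel merger): dogolu → dogolo
  rule 4: no change — dogolo
  rule 5: no change — dogolo
  ⇒ Hizilar dogolo
If borrowed from Misho 'zogal' after the early changes, it would undergo only the recent ones:
  rule 4 (unconditioned shift): no change (zogal)
  rule 5 (glide loss): no change (zogal)
  ⇒ as a loan: zogal
Hizilar 'dogolo' matches the inherited outcome exactly, so it is an inherited cognate, not a loan.

inherited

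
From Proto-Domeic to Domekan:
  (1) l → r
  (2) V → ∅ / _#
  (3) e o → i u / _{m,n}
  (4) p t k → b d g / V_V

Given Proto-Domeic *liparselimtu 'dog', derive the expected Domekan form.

Domekan: *liparselimtu > riparserimtu > riparserimt > ribarserimt  (by unconditioned shift, apocope, intervocalic voicing)

ribarserimt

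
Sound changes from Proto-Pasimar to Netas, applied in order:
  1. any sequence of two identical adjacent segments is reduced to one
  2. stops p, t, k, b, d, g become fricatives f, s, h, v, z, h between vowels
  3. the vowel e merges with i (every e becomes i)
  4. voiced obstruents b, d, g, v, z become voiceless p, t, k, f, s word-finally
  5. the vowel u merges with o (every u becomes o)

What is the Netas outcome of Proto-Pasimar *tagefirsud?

tahifirsot

Netas: start from *tagefirsud.
  rule 1: no change — tagefirsud
  rule 2 (intervocalic lenition): tagefirsud → tahefirsud
  rule 3 (vowel merger): tahefirsud → tahifirsud
  rule 4 (final devoicing): tahifirsud → tahifirsut
  rule 5 (vowel merger): tahifirsut → tahifirsot
  ⇒ Netas tahifirsot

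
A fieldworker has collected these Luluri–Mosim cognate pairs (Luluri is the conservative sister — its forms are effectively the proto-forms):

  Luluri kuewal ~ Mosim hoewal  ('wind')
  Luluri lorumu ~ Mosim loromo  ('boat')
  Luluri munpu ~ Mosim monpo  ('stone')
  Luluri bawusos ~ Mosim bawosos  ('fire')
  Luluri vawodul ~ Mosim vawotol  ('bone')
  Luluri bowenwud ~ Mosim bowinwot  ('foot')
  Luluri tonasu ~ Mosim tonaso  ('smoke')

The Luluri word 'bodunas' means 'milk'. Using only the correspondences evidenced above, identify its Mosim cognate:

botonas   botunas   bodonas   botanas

vawodul ~ vawotol — Luluri d corresponds to Mosim t between vowels (before a back vowel).
munpu ~ monpo — Luluri u corresponds to Mosim o after a consonant, before a nasal.
Applying these to Luluri 'bodunas':
  bodunas → botunas   (d→t between vowels (before a back vowel))
  botunas → botonas   (u→o after a consonant, before a nasal)
So the Mosim cognate is 'botonas'.

botonas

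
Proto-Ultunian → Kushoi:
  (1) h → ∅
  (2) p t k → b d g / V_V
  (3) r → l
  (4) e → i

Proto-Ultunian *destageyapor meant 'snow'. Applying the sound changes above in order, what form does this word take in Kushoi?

Kushoi: *destageyapor
  destageyapor (rule 1 does not apply)
  destageyapor → destageyabor   [intervocalic voicing]
  destageyabor → destageyabol   [unconditioned shift]
  destageyabol → distagiyabol   [vowel merger]
  giving Kushoi distagiyabol.

distagiyabol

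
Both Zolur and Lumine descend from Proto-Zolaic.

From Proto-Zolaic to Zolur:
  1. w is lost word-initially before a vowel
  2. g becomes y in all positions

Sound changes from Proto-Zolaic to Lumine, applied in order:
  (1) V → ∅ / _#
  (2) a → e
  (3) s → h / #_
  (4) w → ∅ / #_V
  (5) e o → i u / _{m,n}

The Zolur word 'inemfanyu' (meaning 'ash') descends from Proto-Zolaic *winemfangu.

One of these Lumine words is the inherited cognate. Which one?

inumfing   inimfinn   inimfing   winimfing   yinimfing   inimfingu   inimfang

Lumine: *winemfangu > winemfang > winemfeng > inemfeng > inimfing  (by apocope, vowel merger, glide loss, pre-nasal raising)

inimfing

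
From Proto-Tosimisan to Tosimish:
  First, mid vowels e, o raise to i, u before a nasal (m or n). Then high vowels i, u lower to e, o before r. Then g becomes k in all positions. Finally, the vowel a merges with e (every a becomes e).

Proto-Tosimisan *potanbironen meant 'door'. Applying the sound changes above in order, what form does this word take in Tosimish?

Tosimish: *potanbironen
  potanbironen → potanbirunin   [pre-nasal raising]
  potanbirunin → potanberunin   [pre-rhotic lowering]
  potanberunin (rule 3 does not apply)
  potanberunin → potenberunin   [vowel merger]
  giving Tosimish potenberunin.

potenberunin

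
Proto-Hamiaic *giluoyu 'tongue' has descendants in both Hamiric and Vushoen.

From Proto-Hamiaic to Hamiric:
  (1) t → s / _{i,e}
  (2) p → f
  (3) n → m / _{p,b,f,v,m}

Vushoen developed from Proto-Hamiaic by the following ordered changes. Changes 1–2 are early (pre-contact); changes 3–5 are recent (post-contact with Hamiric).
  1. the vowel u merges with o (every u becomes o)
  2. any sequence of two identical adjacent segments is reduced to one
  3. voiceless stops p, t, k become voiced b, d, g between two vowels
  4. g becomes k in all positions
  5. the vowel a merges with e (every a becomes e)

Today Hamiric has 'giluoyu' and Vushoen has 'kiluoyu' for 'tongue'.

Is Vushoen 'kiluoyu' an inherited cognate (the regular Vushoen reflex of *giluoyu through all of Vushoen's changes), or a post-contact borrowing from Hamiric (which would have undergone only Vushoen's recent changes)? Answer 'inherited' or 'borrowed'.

borrowed

If inherited, *giluoyu would pass through all of Vushoen's changes:
Vushoen: *giluoyu
  giluoyu → gilooyo   [vowel merger]
  gilooyo → giloyo   [degemination]
  giloyo (rule 3 does not apply)
  giloyo → kiloyo   [unconditioned shift]
  kiloyo (rule 5 does not apply)
  giving Vushoen kiloyo.
If borrowed from Hamiric 'giluoyu' after the early changes, it would undergo only the recent ones:
  rule 3 (intervocalic voicing): no change (giluoyu)
  rule 4 (unconditioned shift): giluoyu → kiluoyu
  rule 5 (vowel merger): no change (kiluoyu)
  ⇒ as a loan: kiluoyu
Vushoen 'kiluoyu' matches the loan outcome 'kiluoyu', not the inherited 'kiloyo' — it skipped the early Vushoen changes, so it was borrowed from Hamiric.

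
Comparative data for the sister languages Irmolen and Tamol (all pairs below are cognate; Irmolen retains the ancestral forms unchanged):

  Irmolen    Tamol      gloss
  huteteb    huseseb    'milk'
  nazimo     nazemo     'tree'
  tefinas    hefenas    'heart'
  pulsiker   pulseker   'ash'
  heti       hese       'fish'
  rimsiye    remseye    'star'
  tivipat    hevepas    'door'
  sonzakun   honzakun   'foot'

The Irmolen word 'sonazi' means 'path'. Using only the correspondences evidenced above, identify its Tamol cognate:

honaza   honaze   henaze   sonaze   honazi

sonzakun ~ honzakun — Irmolen s corresponds to Tamol h word-initially before a back vowel.
heti ~ hese — Irmolen i corresponds to Tamol e word-finally.
Applying these to Irmolen 'sonazi':
  sonazi → honazi   (s→h word-initially before a back vowel)
  honazi → honaze   (i→e word-finally)
So the Tamol cognate is 'honaze'.

honaze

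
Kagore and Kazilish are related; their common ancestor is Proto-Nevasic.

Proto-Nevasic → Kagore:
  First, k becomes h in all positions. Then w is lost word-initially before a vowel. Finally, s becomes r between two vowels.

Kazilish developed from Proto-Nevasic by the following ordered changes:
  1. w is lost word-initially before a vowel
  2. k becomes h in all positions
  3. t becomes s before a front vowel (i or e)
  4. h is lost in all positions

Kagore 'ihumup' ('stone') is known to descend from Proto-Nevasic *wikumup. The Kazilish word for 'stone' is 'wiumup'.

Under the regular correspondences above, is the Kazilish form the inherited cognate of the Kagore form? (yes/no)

no

Derive the expected Kazilish reflex of *wikumup:
Kazilish: *wikumup > ikumup > ihumup > iumup  (by glide loss, unconditioned shift, h-loss)
The regular Kazilish reflex would be 'iumup', but the attested form is 'wiumup'. The correspondence is irregular, so they are not cognates (the Kazilish form has a different source).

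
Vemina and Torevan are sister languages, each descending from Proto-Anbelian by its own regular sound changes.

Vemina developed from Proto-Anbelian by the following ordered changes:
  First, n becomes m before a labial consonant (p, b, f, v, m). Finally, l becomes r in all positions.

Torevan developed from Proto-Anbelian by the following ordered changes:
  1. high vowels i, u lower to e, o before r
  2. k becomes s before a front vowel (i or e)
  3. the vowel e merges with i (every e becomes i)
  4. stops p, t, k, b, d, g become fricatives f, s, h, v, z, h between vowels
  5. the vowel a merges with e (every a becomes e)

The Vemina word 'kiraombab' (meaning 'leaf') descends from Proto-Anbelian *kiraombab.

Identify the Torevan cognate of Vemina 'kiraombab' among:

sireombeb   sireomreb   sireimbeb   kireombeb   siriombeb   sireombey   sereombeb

sireombeb

Torevan: *kiraombab > keraombab > seraombab > siraombab > sireombeb  (by pre-rhotic lowering, palatalisation, vowel merger, vowel merger)
Among the options, 'sireombeb' alone shows every Torevan change applied in order.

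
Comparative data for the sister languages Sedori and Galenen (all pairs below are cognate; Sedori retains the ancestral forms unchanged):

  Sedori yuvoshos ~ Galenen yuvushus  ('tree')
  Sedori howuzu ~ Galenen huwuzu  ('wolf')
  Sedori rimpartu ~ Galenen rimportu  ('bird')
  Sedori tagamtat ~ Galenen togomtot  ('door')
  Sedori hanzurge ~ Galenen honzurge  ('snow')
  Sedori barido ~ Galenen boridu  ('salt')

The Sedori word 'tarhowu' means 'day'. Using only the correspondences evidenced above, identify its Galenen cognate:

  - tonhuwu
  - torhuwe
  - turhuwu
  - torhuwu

rimpartu ~ rimportu, barido ~ boridu — Sedori a corresponds to Galenen o after a consonant, before r.
yuvoshos ~ yuvushus, howuzu ~ huwuzu — Sedori o corresponds to Galenen u after a consonant, before a consonant other than r, m, n, p, b, f, v.
Applying these to Sedori 'tarhowu':
  tarhowu → torhowu   (a→o after a consonant, before r)
  torhowu → torhuwu   (o→u after a consonant, before a consonant other than r, m, n, p, b, f, v)
So the Galenen cognate is 'torhuwu'.

torhuwu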